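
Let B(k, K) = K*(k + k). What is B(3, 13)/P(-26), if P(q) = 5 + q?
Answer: -26/7 ≈ -3.7143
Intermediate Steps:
B(k, K) = 2*K*k (B(k, K) = K*(2*k) = 2*K*k)
B(3, 13)/P(-26) = (2*13*3)/(5 - 26) = 78/(-21) = 78*(-1/21) = -26/7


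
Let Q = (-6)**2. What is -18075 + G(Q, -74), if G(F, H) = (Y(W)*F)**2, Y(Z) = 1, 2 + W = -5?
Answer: -16779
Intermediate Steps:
W = -7 (W = -2 - 5 = -7)
Q = 36
G(F, H) = F**2 (G(F, H) = (1*F)**2 = F**2)
-18075 + G(Q, -74) = -18075 + 36**2 = -18075 + 1296 = -16779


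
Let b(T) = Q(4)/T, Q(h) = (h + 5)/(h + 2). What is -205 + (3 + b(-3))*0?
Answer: -205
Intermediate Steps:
Q(h) = (5 + h)/(2 + h)
b(T) = 3/(2*T) (b(T) = ((5 + 4)/(2 + 4))/T = (9/6)/T = ((⅙)*9)/T = 3/(2*T))
-205 + (3 + b(-3))*0 = -205 + (3 + (3/2)/(-3))*0 = -205 + (3 + (3/2)*(-⅓))*0 = -205 + (3 - ½)*0 = -205 + (5/2)*0 = -205 + 0 = -205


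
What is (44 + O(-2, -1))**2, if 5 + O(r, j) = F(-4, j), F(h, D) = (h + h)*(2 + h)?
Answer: 3025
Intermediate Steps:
F(h, D) = 2*h*(2 + h) (F(h, D) = (2*h)*(2 + h) = 2*h*(2 + h))
O(r, j) = 11 (O(r, j) = -5 + 2*(-4)*(2 - 4) = -5 + 2*(-4)*(-2) = -5 + 16 = 11)
(44 + O(-2, -1))**2 = (44 + 11)**2 = 55**2 = 3025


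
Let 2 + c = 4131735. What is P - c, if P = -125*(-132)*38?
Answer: -3504733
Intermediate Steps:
c = 4131733 (c = -2 + 4131735 = 4131733)
P = 627000 (P = 16500*38 = 627000)
P - c = 627000 - 1*4131733 = 627000 - 4131733 = -3504733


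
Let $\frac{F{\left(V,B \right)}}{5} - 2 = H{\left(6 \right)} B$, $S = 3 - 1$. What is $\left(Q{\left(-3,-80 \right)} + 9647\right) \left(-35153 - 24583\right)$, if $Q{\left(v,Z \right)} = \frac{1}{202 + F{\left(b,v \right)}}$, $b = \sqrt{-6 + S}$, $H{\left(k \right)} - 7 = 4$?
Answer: $- \frac{27084899760}{47} \approx -5.7627 \cdot 10^{8}$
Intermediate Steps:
$S = 2$ ($S = 3 - 1 = 2$)
$H{\left(k \right)} = 11$ ($H{\left(k \right)} = 7 + 4 = 11$)
$b = 2 i$ ($b = \sqrt{-6 + 2} = \sqrt{-4} = 2 i \approx 2.0 i$)
$F{\left(V,B \right)} = 10 + 55 B$ ($F{\left(V,B \right)} = 10 + 5 \cdot 11 B = 10 + 55 B$)
$Q{\left(v,Z \right)} = \frac{1}{212 + 55 v}$ ($Q{\left(v,Z \right)} = \frac{1}{202 + \left(10 + 55 v\right)} = \frac{1}{212 + 55 v}$)
$\left(Q{\left(-3,-80 \right)} + 9647\right) \left(-35153 - 24583\right) = \left(\frac{1}{212 + 55 \left(-3\right)} + 9647\right) \left(-35153 - 24583\right) = \left(\frac{1}{212 - 165} + 9647\right) \left(-59736\right) = \left(\frac{1}{47} + 9647\right) \left(-59736\right) = \frac{453410}{47} \left(-59736\right) = - \frac{27084899760}{47}$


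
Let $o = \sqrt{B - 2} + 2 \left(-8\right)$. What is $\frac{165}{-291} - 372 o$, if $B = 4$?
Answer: $\frac{577289}{97} - 372 \sqrt{2} \approx 5425.3$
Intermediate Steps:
$o = -16 + \sqrt{2}$ ($o = \sqrt{4 - 2} + 2 \left(-8\right) = \sqrt{2} - 16 = -16 + \sqrt{2} \approx -14.586$)
$\frac{165}{-291} - 372 o = \frac{165}{-291} - 372 \left(-16 + \sqrt{2}\right) = 165 \left(- \frac{1}{291}\right) + \left(5952 - 372 \sqrt{2}\right) = - \frac{55}{97} + \left(5952 - 372 \sqrt{2}\right) = \frac{577289}{97} - 372 \sqrt{2}$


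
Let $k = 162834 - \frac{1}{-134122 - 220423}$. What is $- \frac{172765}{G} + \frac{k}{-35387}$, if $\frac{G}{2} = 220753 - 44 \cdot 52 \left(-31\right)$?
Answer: $- \frac{35846202367100197}{7319025277222230} \approx -4.8977$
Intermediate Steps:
$G = 583362$ ($G = 2 \left(220753 - 44 \cdot 52 \left(-31\right)\right) = 2 \left(220753 - 2288 \left(-31\right)\right) = 2 \left(220753 - -70928\right) = 2 \left(220753 + 70928\right) = 2 \cdot 291681 = 583362$)
$k = \frac{57731980531}{354545}$ ($k = 162834 - \frac{1}{-354545} = 162834 - - \frac{1}{354545} = 162834 + \frac{1}{354545} = \frac{57731980531}{354545} \approx 1.6283 \cdot 10^{5}$)
$- \frac{172765}{G} + \frac{k}{-35387} = - \frac{172765}{583362} + \frac{57731980531}{354545 \left(-35387\right)} = \left(-172765\right) \frac{1}{583362} + \frac{57731980531}{354545} \left(- \frac{1}{35387}\right) = - \frac{172765}{583362} - \frac{57731980531}{12546283915} = - \frac{35846202367100197}{7319025277222230}$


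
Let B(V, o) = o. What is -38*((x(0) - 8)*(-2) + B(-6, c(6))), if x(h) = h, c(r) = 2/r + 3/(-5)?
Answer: -8968/15 ≈ -597.87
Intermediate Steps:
c(r) = -3/5 + 2/r (c(r) = 2/r + 3*(-1/5) = 2/r - 3/5 = -3/5 + 2/r)
-38*((x(0) - 8)*(-2) + B(-6, c(6))) = -38*((0 - 8)*(-2) + (-3/5 + 2/6)) = -38*(-8*(-2) + (-3/5 + 2*(1/6))) = -38*(16 + (-3/5 + 1/3)) = -38*(16 - 4/15) = -38*236/15 = -8968/15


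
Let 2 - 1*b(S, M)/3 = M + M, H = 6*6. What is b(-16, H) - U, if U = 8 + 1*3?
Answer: -221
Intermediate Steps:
H = 36
b(S, M) = 6 - 6*M (b(S, M) = 6 - 3*(M + M) = 6 - 6*M)
U = 11 (U = 8 + 3 = 11)
b(-16, H) - U = (6 - 6*36) - 1*11 = (6 - 216) - 11 = -210 - 11 = -221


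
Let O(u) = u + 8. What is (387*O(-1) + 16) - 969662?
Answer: -966937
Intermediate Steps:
O(u) = 8 + u
(387*O(-1) + 16) - 969662 = (387*(8 - 1) + 16) - 969662 = (387*7 + 16) - 969662 = (2709 + 16) - 969662 = 2725 - 969662 = -966937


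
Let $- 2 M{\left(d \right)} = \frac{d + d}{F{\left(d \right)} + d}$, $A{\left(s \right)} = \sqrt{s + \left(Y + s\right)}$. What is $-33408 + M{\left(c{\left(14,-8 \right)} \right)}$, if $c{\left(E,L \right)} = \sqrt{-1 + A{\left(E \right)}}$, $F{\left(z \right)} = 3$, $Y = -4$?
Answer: $- \frac{1269497}{38} - \frac{15 \sqrt{-1 + 2 \sqrt{6}}}{38} + \frac{9 \sqrt{6}}{38} - \frac{3 \sqrt{6} \sqrt{-1 + 2 \sqrt{6}}}{38} \approx -33408.0$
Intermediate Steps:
$A{\left(s \right)} = \sqrt{-4 + 2 s}$ ($A{\left(s \right)} = \sqrt{s + \left(-4 + s\right)} = \sqrt{-4 + 2 s}$)
$c{\left(E,L \right)} = \sqrt{-1 + \sqrt{-4 + 2 E}}$
$M{\left(d \right)} = - \frac{d}{3 + d}$ ($M{\left(d \right)} = - \frac{\left(d + d\right) \frac{1}{3 + d}}{2} = - \frac{2 d \frac{1}{3 + d}}{2} = - \frac{d}{3 + d}$)
$-33408 + M{\left(c{\left(14,-8 \right)} \right)} = -33408 - \frac{\sqrt{-1 + \sqrt{2} \sqrt{-2 + 14}}}{3 + \sqrt{-1 + \sqrt{2} \sqrt{-2 + 14}}} = -33408 - \frac{\sqrt{-1 + \sqrt{2} \sqrt{12}}}{3 + \sqrt{-1 + \sqrt{2} \sqrt{12}}} = -33408 - \frac{\sqrt{-1 + \sqrt{2} \cdot 2 \sqrt{3}}}{3 + \sqrt{-1 + \sqrt{2} \cdot 2 \sqrt{3}}} = -33408 - \frac{\sqrt{-1 + 2 \sqrt{6}}}{3 + \sqrt{-1 + 2 \sqrt{6}}}$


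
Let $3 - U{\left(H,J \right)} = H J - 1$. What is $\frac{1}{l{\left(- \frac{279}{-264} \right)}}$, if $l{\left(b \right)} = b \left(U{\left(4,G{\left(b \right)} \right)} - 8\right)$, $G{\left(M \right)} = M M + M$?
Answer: $- \frac{170368}{2285661} \approx -0.074538$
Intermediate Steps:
$G{\left(M \right)} = M + M^{2}$ ($G{\left(M \right)} = M^{2} + M = M + M^{2}$)
$U{\left(H,J \right)} = 4 - H J$ ($U{\left(H,J \right)} = 3 - \left(H J - 1\right) = 3 - \left(-1 + H J\right) = 4 - H J$)
$l{\left(b \right)} = b \left(-4 - 4 b \left(1 + b\right)\right)$ ($l{\left(b \right)} = b \left(\left(4 - 4 b \left(1 + b\right)\right) - 8\right) = b \left(-4 - 4 b \left(1 + b\right)\right)$)
$\frac{1}{l{\left(- \frac{279}{-264} \right)}} = \frac{1}{\left(-4\right) \left(- \frac{279}{-264}\right) \left(1 + - \frac{279}{-264} \left(1 - \frac{279}{-264}\right)\right)} = \frac{1}{\left(-4\right) \left(\left(-279\right) \left(- \frac{1}{264}\right)\right) \left(1 + \left(-279\right) \left(- \frac{1}{264}\right) \left(1 - - \frac{93}{88}\right)\right)} = \frac{1}{\left(-4\right) \frac{93}{88} \left(1 + \frac{93 \left(1 + \frac{93}{88}\right)}{88}\right)} = \frac{1}{\left(-4\right) \frac{93}{88} \left(1 + \frac{93}{88} \cdot \frac{181}{88}\right)} = \frac{1}{\left(-4\right) \frac{93}{88} \left(1 + \frac{16833}{7744}\right)} = \frac{1}{\left(-4\right) \frac{93}{88} \cdot \frac{24577}{7744}} = \frac{1}{- \frac{2285661}{170368}} = - \frac{170368}{2285661}$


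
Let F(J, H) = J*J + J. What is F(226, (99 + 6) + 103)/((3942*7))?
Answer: 25651/13797 ≈ 1.8592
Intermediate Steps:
F(J, H) = J + J**2 (F(J, H) = J**2 + J = J + J**2)
F(226, (99 + 6) + 103)/((3942*7)) = (226*(1 + 226))/((3942*7)) = (226*227)/27594 = 51302*(1/27594) = 25651/13797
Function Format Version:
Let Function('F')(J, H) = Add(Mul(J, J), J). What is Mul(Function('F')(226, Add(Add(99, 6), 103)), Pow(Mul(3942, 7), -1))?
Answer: Rational(25651, 13797) ≈ 1.8592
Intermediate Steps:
Function('F')(J, H) = Add(J, Pow(J, 2)) (Function('F')(J, H) = Add(Pow(J, 2), J) = Add(J, Pow(J, 2)))
Mul(Function('F')(226, Add(Add(99, 6), 103)), Pow(Mul(3942, 7), -1)) = Mul(Mul(226, Add(1, 226)), Pow(Mul(3942, 7), -1)) = Mul(Mul(226, 227), Pow(27594, -1)) = Mul(51302, Rational(1, 27594)) = Rational(25651, 13797)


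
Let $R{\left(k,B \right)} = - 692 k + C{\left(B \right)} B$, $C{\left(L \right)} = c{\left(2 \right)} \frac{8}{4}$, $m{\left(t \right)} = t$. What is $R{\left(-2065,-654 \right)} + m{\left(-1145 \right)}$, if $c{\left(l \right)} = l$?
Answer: $1425219$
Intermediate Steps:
$C{\left(L \right)} = 4$ ($C{\left(L \right)} = 2 \cdot \frac{8}{4} = 2 \cdot 8 \cdot \frac{1}{4} = 2 \cdot 2 = 4$)
$R{\left(k,B \right)} = - 692 k + 4 B$
$R{\left(-2065,-654 \right)} + m{\left(-1145 \right)} = \left(\left(-692\right) \left(-2065\right) + 4 \left(-654\right)\right) - 1145 = \left(1428980 - 2616\right) - 1145 = 1426364 - 1145 = 1425219$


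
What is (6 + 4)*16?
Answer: 160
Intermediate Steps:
(6 + 4)*16 = 10*16 = 160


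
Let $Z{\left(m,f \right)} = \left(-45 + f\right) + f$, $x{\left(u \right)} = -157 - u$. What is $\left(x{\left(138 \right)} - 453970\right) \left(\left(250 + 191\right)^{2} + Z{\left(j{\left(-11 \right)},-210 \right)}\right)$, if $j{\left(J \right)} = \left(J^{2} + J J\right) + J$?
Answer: $-88134678240$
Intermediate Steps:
$j{\left(J \right)} = J + 2 J^{2}$ ($j{\left(J \right)} = \left(J^{2} + J^{2}\right) + J = 2 J^{2} + J = J + 2 J^{2}$)
$Z{\left(m,f \right)} = -45 + 2 f$
$\left(x{\left(138 \right)} - 453970\right) \left(\left(250 + 191\right)^{2} + Z{\left(j{\left(-11 \right)},-210 \right)}\right) = \left(\left(-157 - 138\right) - 453970\right) \left(\left(250 + 191\right)^{2} + \left(-45 + 2 \left(-210\right)\right)\right) = \left(\left(-157 - 138\right) - 453970\right) \left(441^{2} - 465\right) = \left(-295 - 453970\right) \left(194481 - 465\right) = \left(-454265\right) 194016 = -88134678240$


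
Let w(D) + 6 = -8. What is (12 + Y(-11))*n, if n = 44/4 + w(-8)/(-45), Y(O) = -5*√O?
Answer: 2036/15 - 509*I*√11/9 ≈ 135.73 - 187.57*I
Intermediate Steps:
w(D) = -14 (w(D) = -6 - 8 = -14)
n = 509/45 (n = 44/4 - 14/(-45) = 44*(¼) - 14*(-1/45) = 11 + 14/45 = 509/45 ≈ 11.311)
(12 + Y(-11))*n = (12 - 5*I*√11)*(509/45) = 2036/15 - 509*I*√11/9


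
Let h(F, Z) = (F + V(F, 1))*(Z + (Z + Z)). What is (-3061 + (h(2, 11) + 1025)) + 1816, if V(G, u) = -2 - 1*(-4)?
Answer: -88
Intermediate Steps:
V(G, u) = 2 (V(G, u) = -2 + 4 = 2)
h(F, Z) = 3*Z*(2 + F) (h(F, Z) = (F + 2)*(Z + (Z + Z)) = (2 + F)*(Z + 2*Z) = (2 + F)*(3*Z) = 3*Z*(2 + F))
(-3061 + (h(2, 11) + 1025)) + 1816 = (-3061 + (3*11*(2 + 2) + 1025)) + 1816 = (-3061 + (3*11*4 + 1025)) + 1816 = (-3061 + (132 + 1025)) + 1816 = (-3061 + 1157) + 1816 = -1904 + 1816 = -88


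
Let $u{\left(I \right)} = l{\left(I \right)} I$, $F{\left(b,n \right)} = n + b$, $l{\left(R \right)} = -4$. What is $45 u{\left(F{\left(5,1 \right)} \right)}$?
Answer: $-1080$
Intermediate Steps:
$F{\left(b,n \right)} = b + n$
$u{\left(I \right)} = - 4 I$
$45 u{\left(F{\left(5,1 \right)} \right)} = 45 \left(- 4 \left(5 + 1\right)\right) = 45 \left(\left(-4\right) 6\right) = 45 \left(-24\right) = -1080$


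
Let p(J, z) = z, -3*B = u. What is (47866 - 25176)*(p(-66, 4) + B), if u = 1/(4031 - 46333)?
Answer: 5759005625/63453 ≈ 90760.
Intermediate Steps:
u = -1/42302 (u = 1/(-42302) = -1/42302 ≈ -2.3640e-5)
B = 1/126906 (B = -⅓*(-1/42302) = 1/126906 ≈ 7.8798e-6)
(47866 - 25176)*(p(-66, 4) + B) = (47866 - 25176)*(4 + 1/126906) = 22690*(507625/126906) = 5759005625/63453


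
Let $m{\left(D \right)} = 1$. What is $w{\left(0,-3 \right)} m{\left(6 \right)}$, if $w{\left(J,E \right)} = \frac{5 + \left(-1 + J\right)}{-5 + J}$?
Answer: $- \frac{4}{5} \approx -0.8$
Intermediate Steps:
$w{\left(J,E \right)} = \frac{4 + J}{-5 + J}$
$w{\left(0,-3 \right)} m{\left(6 \right)} = \frac{4 + 0}{-5 + 0} \cdot 1 = \frac{1}{-5} \cdot 4 \cdot 1 = \left(- \frac{1}{5}\right) 4 \cdot 1 = \left(- \frac{4}{5}\right) 1 = - \frac{4}{5}$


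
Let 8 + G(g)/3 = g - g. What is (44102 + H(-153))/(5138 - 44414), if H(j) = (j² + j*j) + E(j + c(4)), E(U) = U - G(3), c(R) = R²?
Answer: -30269/13092 ≈ -2.3120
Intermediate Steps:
G(g) = -24 (G(g) = -24 + 3*(g - g) = -24 + 3*0 = -24 + 0 = -24)
E(U) = 24 + U (E(U) = U - 1*(-24) = U + 24 = 24 + U)
H(j) = 40 + j + 2*j² (H(j) = (j² + j*j) + (24 + (j + 4²)) = (j² + j²) + (24 + (j + 16)) = 2*j² + (24 + (16 + j)) = 2*j² + (40 + j) = 40 + j + 2*j²)
(44102 + H(-153))/(5138 - 44414) = (44102 + (40 - 153 + 2*(-153)²))/(5138 - 44414) = (44102 + (40 - 153 + 2*23409))/(-39276) = (44102 + (40 - 153 + 46818))*(-1/39276) = (44102 + 46705)*(-1/39276) = 90807*(-1/39276) = -30269/13092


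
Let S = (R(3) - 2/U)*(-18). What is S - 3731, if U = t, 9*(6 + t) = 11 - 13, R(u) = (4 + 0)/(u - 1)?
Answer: -52819/14 ≈ -3772.8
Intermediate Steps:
R(u) = 4/(-1 + u)
t = -56/9 (t = -6 + (11 - 13)/9 = -6 + (1/9)*(-2) = -6 - 2/9 = -56/9 ≈ -6.2222)
U = -56/9 ≈ -6.2222
S = -585/14 (S = (4/(-1 + 3) - 2/(-56/9))*(-18) = (4/2 - 2*(-9/56))*(-18) = (4*(1/2) + 9/28)*(-18) = (2 + 9/28)*(-18) = (65/28)*(-18) = -585/14 ≈ -41.786)
S - 3731 = -585/14 - 3731 = -52819/14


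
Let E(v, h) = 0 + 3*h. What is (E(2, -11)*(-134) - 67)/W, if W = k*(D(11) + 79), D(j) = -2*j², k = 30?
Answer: -871/978 ≈ -0.89059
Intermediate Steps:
E(v, h) = 3*h
W = -4890 (W = 30*(-2*11² + 79) = 30*(-2*121 + 79) = 30*(-242 + 79) = 30*(-163) = -4890)
(E(2, -11)*(-134) - 67)/W = ((3*(-11))*(-134) - 67)/(-4890) = (-33*(-134) - 67)*(-1/4890) = (4422 - 67)*(-1/4890) = 4355*(-1/4890) = -871/978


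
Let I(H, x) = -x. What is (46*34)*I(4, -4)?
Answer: 6256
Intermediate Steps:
(46*34)*I(4, -4) = (46*34)*(-1*(-4)) = 1564*4 = 6256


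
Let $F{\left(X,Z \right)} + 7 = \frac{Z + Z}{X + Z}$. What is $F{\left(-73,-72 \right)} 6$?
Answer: $- \frac{5226}{145} \approx -36.041$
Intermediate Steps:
$F{\left(X,Z \right)} = -7 + \frac{2 Z}{X + Z}$ ($F{\left(X,Z \right)} = -7 + \frac{Z + Z}{X + Z} = -7 + \frac{2 Z}{X + Z}$)
$F{\left(-73,-72 \right)} 6 = \frac{\left(-7\right) \left(-73\right) - -360}{-73 - 72} \cdot 6 = \frac{511 + 360}{-145} \cdot 6 = \left(- \frac{1}{145}\right) 871 \cdot 6 = \left(- \frac{871}{145}\right) 6 = - \frac{5226}{145}$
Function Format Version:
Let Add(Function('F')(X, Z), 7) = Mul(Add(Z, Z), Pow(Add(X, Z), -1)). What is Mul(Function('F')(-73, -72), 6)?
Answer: Rational(-5226, 145) ≈ -36.041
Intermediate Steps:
Function('F')(X, Z) = Add(-7, Mul(2, Z, Pow(Add(X, Z), -1))) (Function('F')(X, Z) = Add(-7, Mul(Add(Z, Z), Pow(Add(X, Z), -1))) = Add(-7, Mul(Mul(2, Z), Pow(Add(X, Z), -1))) = Add(-7, Mul(2, Z, Pow(Add(X, Z), -1))))
Mul(Function('F')(-73, -72), 6) = Mul(Mul(Pow(Add(-73, -72), -1), Add(Mul(-7, -73), Mul(-5, -72))), 6) = Mul(Mul(Pow(-145, -1), Add(511, 360)), 6) = Mul(Mul(Rational(-1, 145), 871), 6) = Mul(Rational(-871, 145), 6) = Rational(-5226, 145)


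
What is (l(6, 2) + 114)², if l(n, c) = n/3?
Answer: 13456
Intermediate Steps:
l(n, c) = n/3 (l(n, c) = n*(⅓) = n/3)
(l(6, 2) + 114)² = ((⅓)*6 + 114)² = (2 + 114)² = 116² = 13456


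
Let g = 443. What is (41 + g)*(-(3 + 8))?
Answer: -5324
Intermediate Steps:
(41 + g)*(-(3 + 8)) = (41 + 443)*(-(3 + 8)) = 484*(-1*11) = 484*(-11) = -5324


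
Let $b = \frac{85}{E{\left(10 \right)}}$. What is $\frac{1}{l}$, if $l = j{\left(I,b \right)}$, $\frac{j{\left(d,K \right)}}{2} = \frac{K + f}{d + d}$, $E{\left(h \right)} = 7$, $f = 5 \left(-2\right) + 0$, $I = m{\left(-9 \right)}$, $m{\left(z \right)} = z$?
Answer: $- \frac{21}{5} \approx -4.2$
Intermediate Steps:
$I = -9$
$f = -10$ ($f = -10 + 0 = -10$)
$b = \frac{85}{7} \approx 12.143$
$j{\left(d,K \right)} = \frac{-10 + K}{d}$ ($j{\left(d,K \right)} = 2 \frac{K - 10}{d + d} = 2 \frac{-10 + K}{2 d} = \frac{-10 + K}{d}$)
$l = - \frac{5}{21}$ ($l = \frac{-10 + \frac{85}{7}}{-9} = \left(- \frac{1}{9}\right) \frac{15}{7} = - \frac{5}{21} \approx -0.2381$)
$\frac{1}{l} = \frac{1}{- \frac{5}{21}} = - \frac{21}{5}$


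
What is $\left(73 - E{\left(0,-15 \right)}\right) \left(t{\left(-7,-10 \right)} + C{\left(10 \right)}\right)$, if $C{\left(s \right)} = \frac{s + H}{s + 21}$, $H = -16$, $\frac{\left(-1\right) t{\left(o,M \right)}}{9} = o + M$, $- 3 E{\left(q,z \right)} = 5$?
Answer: $\frac{353696}{31} \approx 11410.0$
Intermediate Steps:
$E{\left(q,z \right)} = - \frac{5}{3}$ ($E{\left(q,z \right)} = \left(- \frac{1}{3}\right) 5 = - \frac{5}{3}$)
$t{\left(o,M \right)} = - 9 M - 9 o$ ($t{\left(o,M \right)} = - 9 \left(o + M\right) = - 9 \left(M + o\right) = - 9 M - 9 o$)
$C{\left(s \right)} = \frac{-16 + s}{21 + s}$ ($C{\left(s \right)} = \frac{s - 16}{s + 21} = \frac{-16 + s}{21 + s}$)
$\left(73 - E{\left(0,-15 \right)}\right) \left(t{\left(-7,-10 \right)} + C{\left(10 \right)}\right) = \left(73 - - \frac{5}{3}\right) \left(\left(\left(-9\right) \left(-10\right) - -63\right) + \frac{-16 + 10}{21 + 10}\right) = \left(73 + \frac{5}{3}\right) \left(\left(90 + 63\right) + \frac{1}{31} \left(-6\right)\right) = \frac{224 \left(153 + \frac{1}{31} \left(-6\right)\right)}{3} = \frac{224 \left(153 - \frac{6}{31}\right)}{3} = \frac{224}{3} \cdot \frac{4737}{31} = \frac{353696}{31}$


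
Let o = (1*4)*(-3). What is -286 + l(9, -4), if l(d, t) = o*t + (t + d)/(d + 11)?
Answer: -951/4 ≈ -237.75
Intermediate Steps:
o = -12 (o = 4*(-3) = -12)
l(d, t) = -12*t + (d + t)/(11 + d) (l(d, t) = -12*t + (t + d)/(d + 11) = -12*t + (d + t)/(11 + d))
-286 + l(9, -4) = -286 + (9 - 131*(-4) - 12*9*(-4))/(11 + 9) = -286 + (9 + 524 + 432)/20 = -286 + (1/20)*965 = -286 + 193/4 = -951/4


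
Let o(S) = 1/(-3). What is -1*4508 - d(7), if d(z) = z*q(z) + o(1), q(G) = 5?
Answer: -13628/3 ≈ -4542.7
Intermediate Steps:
o(S) = -1/3
d(z) = -1/3 + 5*z (d(z) = z*5 - 1/3 = 5*z - 1/3 = -1/3 + 5*z)
-1*4508 - d(7) = -1*4508 - (-1/3 + 5*7) = -4508 - (-1/3 + 35) = -4508 - 1*104/3 = -4508 - 104/3 = -13628/3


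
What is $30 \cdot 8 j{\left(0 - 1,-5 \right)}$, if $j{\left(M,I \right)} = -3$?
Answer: $-720$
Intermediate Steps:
$30 \cdot 8 j{\left(0 - 1,-5 \right)} = 30 \cdot 8 \left(-3\right) = 240 \left(-3\right) = -720$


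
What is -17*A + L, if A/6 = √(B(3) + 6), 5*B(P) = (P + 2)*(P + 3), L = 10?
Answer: 10 - 204*√3 ≈ -343.34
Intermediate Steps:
B(P) = (2 + P)*(3 + P)/5 (B(P) = ((P + 2)*(P + 3))/5 = ((2 + P)*(3 + P))/5 = (2 + P)*(3 + P)/5)
A = 12*√3 (A = 6*√((6/5 + 3 + (⅕)*3²) + 6) = 6*√((6/5 + 3 + (⅕)*9) + 6) = 6*√((6/5 + 3 + 9/5) + 6) = 6*√(6 + 6) = 6*√12 = 6*(2*√3) = 12*√3 ≈ 20.785)
-17*A + L = -204*√3 + 10 = 10 - 204*√3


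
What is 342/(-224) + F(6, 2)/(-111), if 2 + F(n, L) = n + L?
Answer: -6551/4144 ≈ -1.5808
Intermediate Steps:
F(n, L) = -2 + L + n (F(n, L) = -2 + (n + L) = -2 + (L + n) = -2 + L + n)
342/(-224) + F(6, 2)/(-111) = 342/(-224) + (-2 + 2 + 6)/(-111) = 342*(-1/224) + 6*(-1/111) = -171/112 - 2/37 = -6551/4144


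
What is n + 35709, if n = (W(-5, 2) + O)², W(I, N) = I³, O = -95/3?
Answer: 542281/9 ≈ 60253.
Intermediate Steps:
O = -95/3 (O = -95*⅓ = -95/3 ≈ -31.667)
n = 220900/9 (n = ((-5)³ - 95/3)² = (-125 - 95/3)² = (-470/3)² = 220900/9 ≈ 24544.)
n + 35709 = 220900/9 + 35709 = 542281/9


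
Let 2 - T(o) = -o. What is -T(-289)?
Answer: 287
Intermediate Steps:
T(o) = 2 + o (T(o) = 2 - (-1)*o = 2 + o)
-T(-289) = -(2 - 289) = -1*(-287) = 287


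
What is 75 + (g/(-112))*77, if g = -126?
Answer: 1293/8 ≈ 161.63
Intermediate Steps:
75 + (g/(-112))*77 = 75 - 126/(-112)*77 = 75 - 126*(-1/112)*77 = 75 + (9/8)*77 = 75 + 693/8 = 1293/8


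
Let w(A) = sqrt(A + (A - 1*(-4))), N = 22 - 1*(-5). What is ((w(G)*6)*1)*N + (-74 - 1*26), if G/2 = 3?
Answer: 548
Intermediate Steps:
G = 6 (G = 2*3 = 6)
N = 27 (N = 22 + 5 = 27)
w(A) = sqrt(4 + 2*A) (w(A) = sqrt(A + (A + 4)) = sqrt(A + (4 + A)) = sqrt(4 + 2*A))
((w(G)*6)*1)*N + (-74 - 1*26) = ((sqrt(4 + 2*6)*6)*1)*27 + (-74 - 1*26) = ((sqrt(4 + 12)*6)*1)*27 + (-74 - 26) = ((sqrt(16)*6)*1)*27 - 100 = ((4*6)*1)*27 - 100 = (24*1)*27 - 100 = 24*27 - 100 = 648 - 100 = 548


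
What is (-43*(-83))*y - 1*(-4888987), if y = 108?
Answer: 5274439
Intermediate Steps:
(-43*(-83))*y - 1*(-4888987) = -43*(-83)*108 - 1*(-4888987) = 3569*108 + 4888987 = 385452 + 4888987 = 5274439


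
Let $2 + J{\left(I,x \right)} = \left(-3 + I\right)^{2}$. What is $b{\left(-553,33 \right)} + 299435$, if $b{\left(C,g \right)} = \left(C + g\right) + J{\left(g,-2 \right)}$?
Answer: $299813$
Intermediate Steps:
$J{\left(I,x \right)} = -2 + \left(-3 + I\right)^{2}$
$b{\left(C,g \right)} = -2 + C + g + \left(-3 + g\right)^{2}$ ($b{\left(C,g \right)} = \left(C + g\right) + \left(-2 + \left(-3 + g\right)^{2}\right) = -2 + C + g + \left(-3 + g\right)^{2}$)
$b{\left(-553,33 \right)} + 299435 = \left(-2 - 553 + 33 + \left(-3 + 33\right)^{2}\right) + 299435 = \left(-2 - 553 + 33 + 30^{2}\right) + 299435 = \left(-2 - 553 + 33 + 900\right) + 299435 = 378 + 299435 = 299813$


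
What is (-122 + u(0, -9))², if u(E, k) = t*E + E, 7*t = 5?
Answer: 14884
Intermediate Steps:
t = 5/7 (t = (⅐)*5 = 5/7 ≈ 0.71429)
u(E, k) = 12*E/7 (u(E, k) = 5*E/7 + E = 12*E/7)
(-122 + u(0, -9))² = (-122 + (12/7)*0)² = (-122 + 0)² = (-122)² = 14884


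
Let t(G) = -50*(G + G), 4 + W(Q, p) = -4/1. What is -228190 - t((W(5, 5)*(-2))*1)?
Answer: -226590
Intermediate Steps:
W(Q, p) = -8 (W(Q, p) = -4 - 4/1 = -4 - 4*1 = -4 - 4 = -8)
t(G) = -100*G
-228190 - t((W(5, 5)*(-2))*1) = -228190 - (-100)*-8*(-2)*1 = -228190 - (-100)*16*1 = -228190 - (-100)*16 = -228190 - 1*(-1600) = -228190 + 1600 = -226590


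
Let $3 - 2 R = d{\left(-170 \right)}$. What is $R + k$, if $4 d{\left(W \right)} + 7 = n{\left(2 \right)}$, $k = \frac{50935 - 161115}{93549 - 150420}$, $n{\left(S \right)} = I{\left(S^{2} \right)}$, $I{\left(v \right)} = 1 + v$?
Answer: $\frac{838817}{227484} \approx 3.6874$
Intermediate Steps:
$n{\left(S \right)} = 1 + S^{2}$
$k = \frac{110180}{56871}$ ($k = - \frac{110180}{-56871} = \left(-110180\right) \left(- \frac{1}{56871}\right) = \frac{110180}{56871} \approx 1.9374$)
$d{\left(W \right)} = - \frac{1}{2}$ ($d{\left(W \right)} = - \frac{7}{4} + \frac{1 + 2^{2}}{4} = - \frac{7}{4} + \frac{1 + 4}{4} = - \frac{7}{4} + \frac{1}{4} \cdot 5 = - \frac{7}{4} + \frac{5}{4} = - \frac{1}{2}$)
$R = \frac{7}{4}$ ($R = \frac{3}{2} - - \frac{1}{4} = \frac{3}{2} + \frac{1}{4} = \frac{7}{4} \approx 1.75$)
$R + k = \frac{7}{4} + \frac{110180}{56871} = \frac{838817}{227484}$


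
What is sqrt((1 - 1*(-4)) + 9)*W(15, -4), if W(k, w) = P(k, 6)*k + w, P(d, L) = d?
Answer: 221*sqrt(14) ≈ 826.91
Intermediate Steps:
W(k, w) = w + k**2 (W(k, w) = k*k + w = k**2 + w = w + k**2)
sqrt((1 - 1*(-4)) + 9)*W(15, -4) = sqrt((1 - 1*(-4)) + 9)*(-4 + 15**2) = sqrt((1 + 4) + 9)*(-4 + 225) = sqrt(5 + 9)*221 = sqrt(14)*221 = 221*sqrt(14)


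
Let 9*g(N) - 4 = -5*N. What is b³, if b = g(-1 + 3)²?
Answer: 64/729 ≈ 0.087791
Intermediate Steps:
g(N) = 4/9 - 5*N/9 (g(N) = 4/9 + (-5*N)/9 = 4/9 - 5*N/9)
b = 4/9 (b = (4/9 - 5*(-1 + 3)/9)² = (4/9 - 5/9*2)² = (4/9 - 10/9)² = (-⅔)² = 4/9 ≈ 0.44444)
b³ = (4/9)³ = 64/729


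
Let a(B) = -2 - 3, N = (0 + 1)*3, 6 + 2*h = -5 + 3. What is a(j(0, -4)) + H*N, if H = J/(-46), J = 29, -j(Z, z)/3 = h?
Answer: -317/46 ≈ -6.8913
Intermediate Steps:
h = -4 (h = -3 + (-5 + 3)/2 = -3 + (1/2)*(-2) = -3 - 1 = -4)
j(Z, z) = 12 (j(Z, z) = -3*(-4) = 12)
N = 3 (N = 1*3 = 3)
a(B) = -5
H = -29/46 (H = 29/(-46) = 29*(-1/46) = -29/46 ≈ -0.63043)
a(j(0, -4)) + H*N = -5 - 29/46*3 = -5 - 87/46 = -317/46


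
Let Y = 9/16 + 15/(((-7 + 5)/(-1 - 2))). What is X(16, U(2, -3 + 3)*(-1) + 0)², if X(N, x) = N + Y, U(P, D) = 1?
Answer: 390625/256 ≈ 1525.9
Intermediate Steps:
Y = 369/16 (Y = 9*(1/16) + 15/((-2/(-3))) = 9/16 + 15/((-2*(-⅓))) = 9/16 + 15/(⅔) = 9/16 + 15*(3/2) = 9/16 + 45/2 = 369/16 ≈ 23.063)
X(N, x) = 369/16 + N (X(N, x) = N + 369/16 = 369/16 + N)
X(16, U(2, -3 + 3)*(-1) + 0)² = (369/16 + 16)² = (625/16)² = 390625/256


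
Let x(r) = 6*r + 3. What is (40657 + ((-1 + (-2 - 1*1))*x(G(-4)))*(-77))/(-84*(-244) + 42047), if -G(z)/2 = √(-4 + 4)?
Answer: 41581/62543 ≈ 0.66484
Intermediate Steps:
G(z) = 0 (G(z) = -2*√(-4 + 4) = -2*√0 = -2*0 = 0)
x(r) = 3 + 6*r
(40657 + ((-1 + (-2 - 1*1))*x(G(-4)))*(-77))/(-84*(-244) + 42047) = (40657 + ((-1 + (-2 - 1*1))*(3 + 6*0))*(-77))/(-84*(-244) + 42047) = (40657 + ((-1 + (-2 - 1))*(3 + 0))*(-77))/(20496 + 42047) = (40657 + ((-1 - 3)*3)*(-77))/62543 = (40657 - 4*3*(-77))*(1/62543) = (40657 - 12*(-77))*(1/62543) = (40657 + 924)*(1/62543) = 41581*(1/62543) = 41581/62543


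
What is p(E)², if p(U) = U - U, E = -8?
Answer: 0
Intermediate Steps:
p(U) = 0
p(E)² = 0² = 0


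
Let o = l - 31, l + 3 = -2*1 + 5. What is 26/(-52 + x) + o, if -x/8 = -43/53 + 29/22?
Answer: -514119/16340 ≈ -31.464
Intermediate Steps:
l = 0 (l = -3 + (-2*1 + 5) = -3 + (-2 + 5) = -3 + 3 = 0)
x = -2364/583 (x = -8*(-43/53 + 29/22) = -8*591/1166 = -2364/583 ≈ -4.0549)
o = -31 (o = 0 - 31 = -31)
26/(-52 + x) + o = 26/(-52 - 2364/583) - 31 = 26/(-32680/583) - 31 = -583/32680*26 - 31 = -7579/16340 - 31 = -514119/16340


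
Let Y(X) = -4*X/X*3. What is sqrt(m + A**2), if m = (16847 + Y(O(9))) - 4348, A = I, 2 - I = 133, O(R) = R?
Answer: 4*sqrt(1853) ≈ 172.19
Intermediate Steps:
I = -131 (I = 2 - 1*133 = 2 - 133 = -131)
A = -131
Y(X) = -12 (Y(X) = -4*1*3 = -4*3 = -12)
m = 12487 (m = (16847 - 12) - 4348 = 16835 - 4348 = 12487)
sqrt(m + A**2) = sqrt(12487 + (-131)**2) = sqrt(12487 + 17161) = sqrt(29648) = 4*sqrt(1853)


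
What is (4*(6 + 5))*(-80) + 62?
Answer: -3458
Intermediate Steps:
(4*(6 + 5))*(-80) + 62 = (4*11)*(-80) + 62 = 44*(-80) + 62 = -3520 + 62 = -3458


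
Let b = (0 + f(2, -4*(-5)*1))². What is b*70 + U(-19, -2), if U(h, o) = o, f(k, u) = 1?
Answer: 68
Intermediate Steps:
b = 1 (b = (0 + 1)² = 1² = 1)
b*70 + U(-19, -2) = 1*70 - 2 = 70 - 2 = 68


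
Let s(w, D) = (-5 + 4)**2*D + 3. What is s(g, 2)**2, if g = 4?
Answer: 25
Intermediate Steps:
s(w, D) = 3 + D (s(w, D) = (-1)**2*D + 3 = 1*D + 3 = D + 3 = 3 + D)
s(g, 2)**2 = (3 + 2)**2 = 5**2 = 25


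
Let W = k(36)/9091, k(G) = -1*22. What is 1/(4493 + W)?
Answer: 9091/40845841 ≈ 0.00022257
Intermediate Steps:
k(G) = -22
W = -22/9091 ≈ -0.0024200
1/(4493 + W) = 1/(4493 - 22/9091) = 1/(40845841/9091) = 9091/40845841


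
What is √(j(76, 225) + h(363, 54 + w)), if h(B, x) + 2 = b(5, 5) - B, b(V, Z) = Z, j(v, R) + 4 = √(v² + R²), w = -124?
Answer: √(-364 + √56401) ≈ 11.248*I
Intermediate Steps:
j(v, R) = -4 + √(R² + v²) (j(v, R) = -4 + √(v² + R²) = -4 + √(R² + v²))
h(B, x) = 3 - B (h(B, x) = -2 + (5 - B) = 3 - B)
√(j(76, 225) + h(363, 54 + w)) = √((-4 + √(225² + 76²)) + (3 - 1*363)) = √((-4 + √(50625 + 5776)) + (3 - 363)) = √((-4 + √56401) - 360) = √(-364 + √56401)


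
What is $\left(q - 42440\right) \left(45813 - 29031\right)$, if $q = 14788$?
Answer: $-464055864$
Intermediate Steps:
$\left(q - 42440\right) \left(45813 - 29031\right) = \left(14788 - 42440\right) \left(45813 - 29031\right) = \left(-27652\right) 16782 = -464055864$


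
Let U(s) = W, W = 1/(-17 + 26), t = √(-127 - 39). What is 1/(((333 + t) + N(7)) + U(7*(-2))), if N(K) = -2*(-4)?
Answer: 13815/4719173 - 81*I*√166/9438346 ≈ 0.0029274 - 0.00011057*I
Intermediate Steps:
N(K) = 8
t = I*√166 (t = √(-166) = I*√166 ≈ 12.884*I)
W = ⅑ (W = 1/9 = ⅑ ≈ 0.11111)
U(s) = ⅑
1/(((333 + t) + N(7)) + U(7*(-2))) = 1/(((333 + I*√166) + 8) + ⅑) = 1/((341 + I*√166) + ⅑) = 1/(3070/9 + I*√166)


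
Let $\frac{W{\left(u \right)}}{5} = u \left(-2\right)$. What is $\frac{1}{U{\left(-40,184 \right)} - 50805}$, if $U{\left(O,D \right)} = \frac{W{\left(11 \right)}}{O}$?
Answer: $- \frac{4}{203209} \approx -1.9684 \cdot 10^{-5}$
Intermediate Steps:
$W{\left(u \right)} = - 10 u$ ($W{\left(u \right)} = 5 u \left(-2\right) = 5 \left(- 2 u\right) = - 10 u$)
$U{\left(O,D \right)} = - \frac{110}{O}$ ($U{\left(O,D \right)} = \frac{\left(-10\right) 11}{O} = - \frac{110}{O}$)
$\frac{1}{U{\left(-40,184 \right)} - 50805} = \frac{1}{- \frac{110}{-40} - 50805} = \frac{1}{\left(-110\right) \left(- \frac{1}{40}\right) - 50805} = \frac{1}{\frac{11}{4} - 50805} = \frac{1}{- \frac{203209}{4}} = - \frac{4}{203209}$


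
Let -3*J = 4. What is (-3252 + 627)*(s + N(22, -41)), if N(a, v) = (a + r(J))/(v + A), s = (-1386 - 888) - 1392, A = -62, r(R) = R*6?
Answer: 991231500/103 ≈ 9.6236e+6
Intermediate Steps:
J = -4/3 (J = -⅓*4 = -4/3 ≈ -1.3333)
r(R) = 6*R
s = -3666 (s = -2274 - 1392 = -3666)
N(a, v) = (-8 + a)/(-62 + v) (N(a, v) = (a + 6*(-4/3))/(v - 62) = (a - 8)/(-62 + v) = (-8 + a)/(-62 + v))
(-3252 + 627)*(s + N(22, -41)) = (-3252 + 627)*(-3666 + (-8 + 22)/(-62 - 41)) = -2625*(-3666 + 14/(-103)) = -2625*(-3666 - 1/103*14) = -2625*(-3666 - 14/103) = -2625*(-377612/103) = 991231500/103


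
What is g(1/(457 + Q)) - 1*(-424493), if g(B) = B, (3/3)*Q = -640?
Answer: 77682218/183 ≈ 4.2449e+5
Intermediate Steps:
Q = -640
g(1/(457 + Q)) - 1*(-424493) = 1/(457 - 640) - 1*(-424493) = 1/(-183) + 424493 = -1/183 + 424493 = 77682218/183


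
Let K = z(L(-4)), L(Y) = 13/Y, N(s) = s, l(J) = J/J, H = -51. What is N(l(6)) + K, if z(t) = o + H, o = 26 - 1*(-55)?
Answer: 31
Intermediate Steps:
l(J) = 1
o = 81 (o = 26 + 55 = 81)
z(t) = 30 (z(t) = 81 - 51 = 30)
K = 30
N(l(6)) + K = 1 + 30 = 31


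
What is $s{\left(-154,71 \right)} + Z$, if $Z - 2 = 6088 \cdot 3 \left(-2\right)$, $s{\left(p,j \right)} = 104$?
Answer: $-36422$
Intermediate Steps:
$Z = -36526$ ($Z = 2 + 6088 \cdot 3 \left(-2\right) = 2 + 6088 \left(-6\right) = 2 - 36528 = -36526$)
$s{\left(-154,71 \right)} + Z = 104 - 36526 = -36422$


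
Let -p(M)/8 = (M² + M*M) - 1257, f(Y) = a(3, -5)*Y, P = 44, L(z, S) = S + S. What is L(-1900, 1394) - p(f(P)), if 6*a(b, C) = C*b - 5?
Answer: 3032188/9 ≈ 3.3691e+5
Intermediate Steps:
L(z, S) = 2*S
a(b, C) = -⅚ + C*b/6 (a(b, C) = (C*b - 5)/6 = (-5 + C*b)/6 = -⅚ + C*b/6)
f(Y) = -10*Y/3 (f(Y) = (-⅚ + (⅙)*(-5)*3)*Y = (-⅚ - 5/2)*Y = -10*Y/3)
p(M) = 10056 - 16*M² (p(M) = -8*((M² + M*M) - 1257) = -8*((M² + M²) - 1257) = -8*(2*M² - 1257) = -8*(-1257 + 2*M²) = 10056 - 16*M²)
L(-1900, 1394) - p(f(P)) = 2*1394 - (10056 - 16*(-10/3*44)²) = 2788 - (10056 - 16*(-440/3)²) = 2788 - (10056 - 16*193600/9) = 2788 - (10056 - 3097600/9) = 2788 - 1*(-3007096/9) = 2788 + 3007096/9 = 3032188/9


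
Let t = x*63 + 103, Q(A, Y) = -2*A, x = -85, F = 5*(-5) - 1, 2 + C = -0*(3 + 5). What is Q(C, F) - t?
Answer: 5256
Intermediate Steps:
C = -2 (C = -2 - 0*(3 + 5) = -2 - 0*8 = -2 - 4*0 = -2 + 0 = -2)
F = -26 (F = -25 - 1 = -26)
t = -5252 (t = -85*63 + 103 = -5355 + 103 = -5252)
Q(C, F) - t = -2*(-2) - 1*(-5252) = 4 + 5252 = 5256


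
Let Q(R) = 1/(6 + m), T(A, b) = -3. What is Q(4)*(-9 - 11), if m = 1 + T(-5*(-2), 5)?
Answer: -5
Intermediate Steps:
m = -2 (m = 1 - 3 = -2)
Q(R) = ¼ (Q(R) = 1/(6 - 2) = 1/4 = ¼)
Q(4)*(-9 - 11) = (-9 - 11)/4 = (¼)*(-20) = -5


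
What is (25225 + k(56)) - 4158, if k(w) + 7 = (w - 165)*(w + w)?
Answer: 8852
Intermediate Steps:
k(w) = -7 + 2*w*(-165 + w) (k(w) = -7 + (w - 165)*(w + w) = -7 + (-165 + w)*(2*w) = -7 + 2*w*(-165 + w))
(25225 + k(56)) - 4158 = (25225 + (-7 - 330*56 + 2*56**2)) - 4158 = (25225 + (-7 - 18480 + 2*3136)) - 4158 = (25225 + (-7 - 18480 + 6272)) - 4158 = (25225 - 12215) - 4158 = 13010 - 4158 = 8852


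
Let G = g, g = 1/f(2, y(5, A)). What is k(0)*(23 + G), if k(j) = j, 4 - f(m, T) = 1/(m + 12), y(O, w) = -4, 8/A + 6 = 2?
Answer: 0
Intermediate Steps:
A = -2 (A = 8/(-6 + 2) = 8/(-4) = 8*(-1/4) = -2)
f(m, T) = 4 - 1/(12 + m) (f(m, T) = 4 - 1/(m + 12) = 4 - 1/(12 + m))
g = 14/55 (g = 1/((47 + 4*2)/(12 + 2)) = 1/((47 + 8)/14) = 1/((1/14)*55) = 1/(55/14) = 14/55 ≈ 0.25455)
G = 14/55 ≈ 0.25455
k(0)*(23 + G) = 0*(23 + 14/55) = 0*(1279/55) = 0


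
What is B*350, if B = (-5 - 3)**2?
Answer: 22400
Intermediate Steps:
B = 64 (B = (-8)**2 = 64)
B*350 = 64*350 = 22400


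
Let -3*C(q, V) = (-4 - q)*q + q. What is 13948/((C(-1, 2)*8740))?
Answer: -10461/4370 ≈ -2.3938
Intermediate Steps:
C(q, V) = -q/3 - q*(-4 - q)/3 (C(q, V) = -((-4 - q)*q + q)/3 = -(q*(-4 - q) + q)/3 = -(q + q*(-4 - q))/3 = -q/3 - q*(-4 - q)/3)
13948/((C(-1, 2)*8740)) = 13948/((((1/3)*(-1)*(3 - 1))*8740)) = 13948/((((1/3)*(-1)*2)*8740)) = 13948/((-2/3*8740)) = 13948/(-17480/3) = 13948*(-3/17480) = -10461/4370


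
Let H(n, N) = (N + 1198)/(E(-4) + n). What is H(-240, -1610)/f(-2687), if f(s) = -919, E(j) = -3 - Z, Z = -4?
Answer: -412/219641 ≈ -0.0018758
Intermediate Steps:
E(j) = 1 (E(j) = -3 - 1*(-4) = -3 + 4 = 1)
H(n, N) = (1198 + N)/(1 + n) (H(n, N) = (N + 1198)/(1 + n) = (1198 + N)/(1 + n))
H(-240, -1610)/f(-2687) = ((1198 - 1610)/(1 - 240))/(-919) = (-412/(-239))*(-1/919) = -1/239*(-412)*(-1/919) = (412/239)*(-1/919) = -412/219641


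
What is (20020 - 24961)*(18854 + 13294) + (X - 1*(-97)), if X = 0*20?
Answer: -158843171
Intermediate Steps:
X = 0
(20020 - 24961)*(18854 + 13294) + (X - 1*(-97)) = (20020 - 24961)*(18854 + 13294) + (0 - 1*(-97)) = -4941*32148 + (0 + 97) = -158843268 + 97 = -158843171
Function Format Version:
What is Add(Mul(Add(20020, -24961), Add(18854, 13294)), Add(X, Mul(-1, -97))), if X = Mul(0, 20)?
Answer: -158843171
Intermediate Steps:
X = 0
Add(Mul(Add(20020, -24961), Add(18854, 13294)), Add(X, Mul(-1, -97))) = Add(Mul(Add(20020, -24961), Add(18854, 13294)), Add(0, Mul(-1, -97))) = Add(Mul(-4941, 32148), Add(0, 97)) = Add(-158843268, 97) = -158843171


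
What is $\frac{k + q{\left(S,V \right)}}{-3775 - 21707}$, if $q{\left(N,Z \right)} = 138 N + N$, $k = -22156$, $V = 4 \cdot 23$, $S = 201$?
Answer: $- \frac{5783}{25482} \approx -0.22694$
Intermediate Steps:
$V = 92$
$q{\left(N,Z \right)} = 139 N$
$\frac{k + q{\left(S,V \right)}}{-3775 - 21707} = \frac{-22156 + 139 \cdot 201}{-3775 - 21707} = \frac{-22156 + 27939}{-25482} = 5783 \left(- \frac{1}{25482}\right) = - \frac{5783}{25482}$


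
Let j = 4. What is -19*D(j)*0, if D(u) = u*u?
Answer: 0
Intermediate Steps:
D(u) = u**2
-19*D(j)*0 = -19*4**2*0 = -304*0 = -19*0 = 0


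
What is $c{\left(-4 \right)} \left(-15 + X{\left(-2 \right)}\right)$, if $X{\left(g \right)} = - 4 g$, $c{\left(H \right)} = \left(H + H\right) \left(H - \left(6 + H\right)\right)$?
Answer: $-336$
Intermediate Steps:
$c{\left(H \right)} = - 12 H$ ($c{\left(H \right)} = 2 H \left(-6\right) = - 12 H$)
$c{\left(-4 \right)} \left(-15 + X{\left(-2 \right)}\right) = \left(-12\right) \left(-4\right) \left(-15 - -8\right) = 48 \left(-15 + 8\right) = 48 \left(-7\right) = -336$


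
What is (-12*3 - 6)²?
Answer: 1764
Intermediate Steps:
(-12*3 - 6)² = (-36 - 6)² = (-42)² = 1764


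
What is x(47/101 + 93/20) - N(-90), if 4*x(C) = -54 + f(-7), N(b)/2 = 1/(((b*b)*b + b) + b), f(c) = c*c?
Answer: -911473/729180 ≈ -1.2500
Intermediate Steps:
f(c) = c²
N(b) = 2/(b³ + 2*b) (N(b) = 2/(((b*b)*b + b) + b) = 2/((b²*b + b) + b) = 2/((b³ + b) + b) = 2/((b + b³) + b) = 2/(b³ + 2*b))
x(C) = -5/4 (x(C) = (-54 + (-7)²)/4 = (-54 + 49)/4 = (¼)*(-5) = -5/4)
x(47/101 + 93/20) - N(-90) = -5/4 - 2/((-90)*(2 + (-90)²)) = -5/4 - 2*(-1)/(90*(2 + 8100)) = -5/4 - 2*(-1)/(90*8102) = -5/4 - 1*(-1/364590) = -5/4 + 1/364590 = -911473/729180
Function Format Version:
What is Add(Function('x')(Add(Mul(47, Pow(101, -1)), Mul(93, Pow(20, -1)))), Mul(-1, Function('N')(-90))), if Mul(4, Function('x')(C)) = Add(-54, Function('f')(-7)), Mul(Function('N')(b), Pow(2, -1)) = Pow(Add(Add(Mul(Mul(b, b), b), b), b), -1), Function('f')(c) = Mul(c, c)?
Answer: Rational(-911473, 729180) ≈ -1.2500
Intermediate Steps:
Function('f')(c) = Pow(c, 2)
Function('N')(b) = Mul(2, Pow(Add(Pow(b, 3), Mul(2, b)), -1)) (Function('N')(b) = Mul(2, Pow(Add(Add(Mul(Mul(b, b), b), b), b), -1)) = Mul(2, Pow(Add(Add(Mul(Pow(b, 2), b), b), b), -1)) = Mul(2, Pow(Add(Add(Pow(b, 3), b), b), -1)) = Mul(2, Pow(Add(Add(b, Pow(b, 3)), b), -1)) = Mul(2, Pow(Add(Pow(b, 3), Mul(2, b)), -1)))
Function('x')(C) = Rational(-5, 4) (Function('x')(C) = Mul(Rational(1, 4), Add(-54, Pow(-7, 2))) = Mul(Rational(1, 4), Add(-54, 49)) = Mul(Rational(1, 4), -5) = Rational(-5, 4))
Add(Function('x')(Add(Mul(47, Pow(101, -1)), Mul(93, Pow(20, -1)))), Mul(-1, Function('N')(-90))) = Add(Rational(-5, 4), Mul(-1, Mul(2, Pow(-90, -1), Pow(Add(2, Pow(-90, 2)), -1)))) = Add(Rational(-5, 4), Mul(-1, Mul(2, Rational(-1, 90), Pow(Add(2, 8100), -1)))) = Add(Rational(-5, 4), Mul(-1, Mul(2, Rational(-1, 90), Pow(8102, -1)))) = Add(Rational(-5, 4), Mul(-1, Mul(2, Rational(-1, 90), Rational(1, 8102)))) = Add(Rational(-5, 4), Mul(-1, Rational(-1, 364590))) = Add(Rational(-5, 4), Rational(1, 364590)) = Rational(-911473, 729180)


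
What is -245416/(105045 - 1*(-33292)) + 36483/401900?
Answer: -93585741629/55597640300 ≈ -1.6833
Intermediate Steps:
-245416/(105045 - 1*(-33292)) + 36483/401900 = -245416/(105045 + 33292) + 36483*(1/401900) = -245416/138337 + 36483/401900 = -93585741629/55597640300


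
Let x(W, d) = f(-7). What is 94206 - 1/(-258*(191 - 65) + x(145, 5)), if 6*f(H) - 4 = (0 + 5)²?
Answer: 18371959920/195019 ≈ 94206.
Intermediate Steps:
f(H) = 29/6 (f(H) = ⅔ + (0 + 5)²/6 = ⅔ + (⅙)*5² = ⅔ + (⅙)*25 = ⅔ + 25/6 = 29/6)
x(W, d) = 29/6
94206 - 1/(-258*(191 - 65) + x(145, 5)) = 94206 - 1/(-258*(191 - 65) + 29/6) = 94206 - 1/(-258*126 + 29/6) = 94206 - 1/(-32508 + 29/6) = 94206 - 1/(-195019/6) = 94206 - 1*(-6/195019) = 94206 + 6/195019 = 18371959920/195019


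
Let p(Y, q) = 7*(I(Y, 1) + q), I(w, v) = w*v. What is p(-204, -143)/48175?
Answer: -2429/48175 ≈ -0.050420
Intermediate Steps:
I(w, v) = v*w
p(Y, q) = 7*Y + 7*q (p(Y, q) = 7*(1*Y + q) = 7*(Y + q) = 7*Y + 7*q)
p(-204, -143)/48175 = (7*(-204) + 7*(-143))/48175 = (-1428 - 1001)*(1/48175) = -2429*1/48175 = -2429/48175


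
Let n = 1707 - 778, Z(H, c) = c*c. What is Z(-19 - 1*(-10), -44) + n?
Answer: 2865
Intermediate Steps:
Z(H, c) = c**2
n = 929
Z(-19 - 1*(-10), -44) + n = (-44)**2 + 929 = 1936 + 929 = 2865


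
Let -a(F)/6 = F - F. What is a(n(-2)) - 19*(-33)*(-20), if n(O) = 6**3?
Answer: -12540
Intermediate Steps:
n(O) = 216
a(F) = 0 (a(F) = -6*(F - F) = -6*0 = 0)
a(n(-2)) - 19*(-33)*(-20) = 0 - 19*(-33)*(-20) = 0 + 627*(-20) = 0 - 12540 = -12540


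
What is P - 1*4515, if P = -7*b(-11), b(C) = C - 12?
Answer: -4354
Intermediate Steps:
b(C) = -12 + C
P = 161 (P = -7*(-12 - 11) = -7*(-23) = 161)
P - 1*4515 = 161 - 1*4515 = 161 - 4515 = -4354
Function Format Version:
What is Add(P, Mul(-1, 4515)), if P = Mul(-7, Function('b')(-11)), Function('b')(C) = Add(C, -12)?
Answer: -4354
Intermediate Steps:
Function('b')(C) = Add(-12, C)
P = 161 (P = Mul(-7, Add(-12, -11)) = Mul(-7, -23) = 161)
Add(P, Mul(-1, 4515)) = Add(161, Mul(-1, 4515)) = Add(161, -4515) = -4354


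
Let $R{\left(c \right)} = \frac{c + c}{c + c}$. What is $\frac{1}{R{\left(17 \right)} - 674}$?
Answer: $- \frac{1}{673} \approx -0.0014859$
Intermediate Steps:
$R{\left(c \right)} = 1$ ($R{\left(c \right)} = \frac{2 c}{2 c} = 2 c \frac{1}{2 c} = 1$)
$\frac{1}{R{\left(17 \right)} - 674} = \frac{1}{1 - 674} = \frac{1}{-673} = - \frac{1}{673}$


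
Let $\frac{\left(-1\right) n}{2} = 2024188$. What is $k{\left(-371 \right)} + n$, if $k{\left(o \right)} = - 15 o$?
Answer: $-4042811$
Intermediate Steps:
$n = -4048376$ ($n = \left(-2\right) 2024188 = -4048376$)
$k{\left(-371 \right)} + n = \left(-15\right) \left(-371\right) - 4048376 = 5565 - 4048376 = -4042811$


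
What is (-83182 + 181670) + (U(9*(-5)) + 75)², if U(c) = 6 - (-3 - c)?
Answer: 100009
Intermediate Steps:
U(c) = 9 + c (U(c) = 6 + (3 + c) = 9 + c)
(-83182 + 181670) + (U(9*(-5)) + 75)² = (-83182 + 181670) + ((9 + 9*(-5)) + 75)² = 98488 + ((9 - 45) + 75)² = 98488 + (-36 + 75)² = 98488 + 39² = 98488 + 1521 = 100009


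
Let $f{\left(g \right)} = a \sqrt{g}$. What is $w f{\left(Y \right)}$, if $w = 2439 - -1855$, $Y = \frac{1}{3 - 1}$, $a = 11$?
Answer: $23617 \sqrt{2} \approx 33400.0$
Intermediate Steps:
$Y = \frac{1}{2} \approx 0.5$
$w = 4294$ ($w = 2439 + 1855 = 4294$)
$f{\left(g \right)} = 11 \sqrt{g}$
$w f{\left(Y \right)} = 4294 \frac{11}{\sqrt{2}} = 4294 \cdot 11 \frac{\sqrt{2}}{2} = 4294 \frac{11 \sqrt{2}}{2} = 23617 \sqrt{2}$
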